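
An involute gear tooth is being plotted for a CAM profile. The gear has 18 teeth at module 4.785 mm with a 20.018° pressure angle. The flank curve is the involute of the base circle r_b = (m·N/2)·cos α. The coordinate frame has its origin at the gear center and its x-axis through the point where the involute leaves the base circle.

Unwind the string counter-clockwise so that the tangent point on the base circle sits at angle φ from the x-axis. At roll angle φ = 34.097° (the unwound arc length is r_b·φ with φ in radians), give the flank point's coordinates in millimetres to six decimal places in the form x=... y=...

x=47.006256 y=2.743221

pitch radius r_p = m·N/2 = 4.785·18/2 = 43.065000
base radius r_b = r_p·cos α = 43.065000·cos 20.018° = 40.463233
roll angle φ = 34.097° = 0.59510492 rad
x = r_b·(cos φ + φ·sin φ) = 40.463233·(0.82808969 + 0.59510492·0.56059564) = 47.006256
y = r_b·(sin φ − φ·cos φ) = 40.463233·(0.56059564 − 0.59510492·0.82808969) = 2.743221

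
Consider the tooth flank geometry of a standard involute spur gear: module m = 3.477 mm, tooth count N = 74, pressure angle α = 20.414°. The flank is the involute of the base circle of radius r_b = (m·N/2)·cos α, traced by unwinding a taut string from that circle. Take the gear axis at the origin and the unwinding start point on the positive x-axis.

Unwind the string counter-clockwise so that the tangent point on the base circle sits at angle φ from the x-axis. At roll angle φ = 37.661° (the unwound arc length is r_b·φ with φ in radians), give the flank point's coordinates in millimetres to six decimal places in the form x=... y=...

x=143.869158 y=10.928043

pitch radius r_p = m·N/2 = 3.477·74/2 = 128.649000
base radius r_b = r_p·cos α = 128.649000·cos 20.414° = 120.569430
roll angle φ = 37.661° = 0.65730845 rad
x = r_b·(cos φ + φ·sin φ) = 120.569430·(0.79163960 + 0.65730845·0.61098833) = 143.869158
y = r_b·(sin φ − φ·cos φ) = 120.569430·(0.61098833 − 0.65730845·0.79163960) = 10.928043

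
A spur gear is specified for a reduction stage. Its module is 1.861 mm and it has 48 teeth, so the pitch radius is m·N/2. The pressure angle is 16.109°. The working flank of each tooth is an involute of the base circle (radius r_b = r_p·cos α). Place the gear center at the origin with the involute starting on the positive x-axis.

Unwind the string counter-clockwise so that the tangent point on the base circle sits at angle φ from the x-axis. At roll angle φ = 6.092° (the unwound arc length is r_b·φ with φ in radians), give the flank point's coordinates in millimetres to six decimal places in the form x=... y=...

pitch radius r_p = m·N/2 = 1.861·48/2 = 44.664000
base radius r_b = r_p·cos α = 44.664000·cos 16.109° = 42.910294
roll angle φ = 6.092° = 0.10632546 rad
x = r_b·(cos φ + φ·sin φ) = 42.910294·(0.99435277 + 0.10632546·0.10612523) = 43.152162
y = r_b·(sin φ − φ·cos φ) = 42.910294·(0.10612523 − 0.10632546·0.99435277) = 0.017174

x=43.152162 y=0.017174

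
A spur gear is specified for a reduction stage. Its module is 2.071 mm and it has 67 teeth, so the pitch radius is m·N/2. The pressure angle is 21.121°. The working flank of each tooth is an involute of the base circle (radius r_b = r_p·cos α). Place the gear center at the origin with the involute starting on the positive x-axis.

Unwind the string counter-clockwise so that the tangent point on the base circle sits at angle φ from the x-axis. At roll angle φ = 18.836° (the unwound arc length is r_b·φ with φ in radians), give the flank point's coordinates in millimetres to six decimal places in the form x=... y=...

pitch radius r_p = m·N/2 = 2.071·67/2 = 69.378500
base radius r_b = r_p·cos α = 69.378500·cos 21.121° = 64.717758
roll angle φ = 18.836° = 0.32875022 rad
x = r_b·(cos φ + φ·sin φ) = 64.717758·(0.94644659 + 0.32875022·0.32286043) = 68.121073
y = r_b·(sin φ − φ·cos φ) = 64.717758·(0.32286043 − 0.32875022·0.94644659) = 0.758227

x=68.121073 y=0.758227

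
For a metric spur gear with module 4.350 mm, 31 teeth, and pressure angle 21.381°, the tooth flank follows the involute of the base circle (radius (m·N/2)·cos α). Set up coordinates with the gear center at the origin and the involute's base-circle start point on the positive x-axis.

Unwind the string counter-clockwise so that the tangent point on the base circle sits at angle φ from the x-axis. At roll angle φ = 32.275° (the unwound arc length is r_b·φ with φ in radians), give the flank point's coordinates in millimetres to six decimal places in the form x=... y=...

x=71.969382 y=3.623422

pitch radius r_p = m·N/2 = 4.350·31/2 = 67.425000
base radius r_b = r_p·cos α = 67.425000·cos 21.381° = 62.784593
roll angle φ = 32.275° = 0.56330502 rad
x = r_b·(cos φ + φ·sin φ) = 62.784593·(0.84549491 + 0.56330502·0.53398348) = 71.969382
y = r_b·(sin φ − φ·cos φ) = 62.784593·(0.53398348 − 0.56330502·0.84549491) = 3.623422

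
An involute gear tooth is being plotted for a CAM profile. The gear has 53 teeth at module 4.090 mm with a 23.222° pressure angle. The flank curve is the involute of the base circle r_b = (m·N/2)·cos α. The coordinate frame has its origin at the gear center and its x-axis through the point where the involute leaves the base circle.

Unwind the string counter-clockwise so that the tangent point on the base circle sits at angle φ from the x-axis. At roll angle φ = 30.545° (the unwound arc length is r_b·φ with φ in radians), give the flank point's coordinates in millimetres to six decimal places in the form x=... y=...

x=112.768270 y=4.888942

pitch radius r_p = m·N/2 = 4.090·53/2 = 108.385000
base radius r_b = r_p·cos α = 108.385000·cos 23.222° = 99.604082
roll angle φ = 30.545° = 0.53311082 rad
x = r_b·(cos φ + φ·sin φ) = 99.604082·(0.86123028 + 0.53311082·0.50821493) = 112.768270
y = r_b·(sin φ − φ·cos φ) = 99.604082·(0.50821493 − 0.53311082·0.86123028) = 4.888942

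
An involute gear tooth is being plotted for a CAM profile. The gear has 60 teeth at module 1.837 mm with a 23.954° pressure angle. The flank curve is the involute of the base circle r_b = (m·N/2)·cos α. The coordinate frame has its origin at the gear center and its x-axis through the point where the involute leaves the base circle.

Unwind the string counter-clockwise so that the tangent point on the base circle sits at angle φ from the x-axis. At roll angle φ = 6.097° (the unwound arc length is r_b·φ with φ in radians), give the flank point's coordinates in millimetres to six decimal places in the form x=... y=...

x=50.647813 y=0.020206

pitch radius r_p = m·N/2 = 1.837·60/2 = 55.110000
base radius r_b = r_p·cos α = 55.110000·cos 23.954° = 50.363470
roll angle φ = 6.097° = 0.10641272 rad
x = r_b·(cos φ + φ·sin φ) = 50.363470·(0.99434351 + 0.10641272·0.10621201) = 50.647813
y = r_b·(sin φ − φ·cos φ) = 50.363470·(0.10621201 − 0.10641272·0.99434351) = 0.020206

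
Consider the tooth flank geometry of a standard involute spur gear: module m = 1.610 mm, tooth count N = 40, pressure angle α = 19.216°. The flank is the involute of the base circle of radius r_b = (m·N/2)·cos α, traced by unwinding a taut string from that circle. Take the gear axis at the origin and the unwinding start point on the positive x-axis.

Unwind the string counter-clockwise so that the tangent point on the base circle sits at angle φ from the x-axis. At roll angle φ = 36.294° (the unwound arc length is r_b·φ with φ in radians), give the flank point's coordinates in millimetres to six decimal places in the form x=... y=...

x=35.907842 y=2.474267

pitch radius r_p = m·N/2 = 1.610·40/2 = 32.200000
base radius r_b = r_p·cos α = 32.200000·cos 19.216° = 30.405961
roll angle φ = 36.294° = 0.63344980 rad
x = r_b·(cos φ + φ·sin φ) = 30.405961·(0.80599027 + 0.63344980·0.59192878) = 35.907842
y = r_b·(sin φ − φ·cos φ) = 30.405961·(0.59192878 − 0.63344980·0.80599027) = 2.474267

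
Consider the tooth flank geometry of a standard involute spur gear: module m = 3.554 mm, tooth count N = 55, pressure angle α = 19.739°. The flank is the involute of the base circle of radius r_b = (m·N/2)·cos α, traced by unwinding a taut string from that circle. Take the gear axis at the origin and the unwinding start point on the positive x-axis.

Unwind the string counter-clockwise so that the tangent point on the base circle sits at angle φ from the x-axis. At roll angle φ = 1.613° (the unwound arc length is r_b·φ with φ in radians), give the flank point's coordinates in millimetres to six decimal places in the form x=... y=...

pitch radius r_p = m·N/2 = 3.554·55/2 = 97.735000
base radius r_b = r_p·cos α = 97.735000·cos 19.739° = 91.992177
roll angle φ = 1.613° = 0.02815216 rad
x = r_b·(cos φ + φ·sin φ) = 91.992177·(0.99960375 + 0.02815216·0.02814844) = 92.028623
y = r_b·(sin φ − φ·cos φ) = 91.992177·(0.02814844 − 0.02815216·0.99960375) = 0.000684

x=92.028623 y=0.000684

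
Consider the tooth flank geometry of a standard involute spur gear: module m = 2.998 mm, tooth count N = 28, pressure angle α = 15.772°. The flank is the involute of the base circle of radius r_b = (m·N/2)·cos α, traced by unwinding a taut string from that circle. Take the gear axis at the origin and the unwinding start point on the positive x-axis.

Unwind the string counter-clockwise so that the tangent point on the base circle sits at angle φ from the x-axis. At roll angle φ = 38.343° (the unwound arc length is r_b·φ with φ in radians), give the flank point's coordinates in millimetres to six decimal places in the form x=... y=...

x=48.448678 y=3.857328

pitch radius r_p = m·N/2 = 2.998·28/2 = 41.972000
base radius r_b = r_p·cos α = 41.972000·cos 15.772° = 40.391794
roll angle φ = 38.343° = 0.66921160 rad
x = r_b·(cos φ + φ·sin φ) = 40.391794·(0.78431101 + 0.66921160·0.62036783) = 48.448678
y = r_b·(sin φ − φ·cos φ) = 40.391794·(0.62036783 − 0.66921160·0.78431101) = 3.857328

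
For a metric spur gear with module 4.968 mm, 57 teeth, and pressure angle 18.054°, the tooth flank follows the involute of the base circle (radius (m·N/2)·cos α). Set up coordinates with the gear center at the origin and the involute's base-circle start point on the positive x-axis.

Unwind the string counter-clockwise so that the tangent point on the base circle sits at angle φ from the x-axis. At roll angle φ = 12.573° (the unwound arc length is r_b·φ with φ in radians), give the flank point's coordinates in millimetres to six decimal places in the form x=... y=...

x=137.819152 y=0.471883

pitch radius r_p = m·N/2 = 4.968·57/2 = 141.588000
base radius r_b = r_p·cos α = 141.588000·cos 18.054° = 134.616894
roll angle φ = 12.573° = 0.21944025 rad
x = r_b·(cos φ + φ·sin φ) = 134.616894·(0.97601945 + 0.21944025·0.21768333) = 137.819152
y = r_b·(sin φ − φ·cos φ) = 134.616894·(0.21768333 − 0.21944025·0.97601945) = 0.471883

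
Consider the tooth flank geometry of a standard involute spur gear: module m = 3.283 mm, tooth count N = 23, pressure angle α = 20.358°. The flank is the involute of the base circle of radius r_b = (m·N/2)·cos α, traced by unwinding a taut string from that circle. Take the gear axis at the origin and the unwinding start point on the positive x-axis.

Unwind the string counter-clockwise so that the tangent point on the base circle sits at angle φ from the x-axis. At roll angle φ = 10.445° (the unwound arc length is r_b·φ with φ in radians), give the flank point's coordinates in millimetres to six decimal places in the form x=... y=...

x=35.979537 y=0.071244

pitch radius r_p = m·N/2 = 3.283·23/2 = 37.754500
base radius r_b = r_p·cos α = 37.754500·cos 20.358° = 35.396250
roll angle φ = 10.445° = 0.18229964 rad
x = r_b·(cos φ + φ·sin φ) = 35.396250·(0.98342939 + 0.18229964·0.18129158) = 35.979537
y = r_b·(sin φ − φ·cos φ) = 35.396250·(0.18129158 − 0.18229964·0.98342939) = 0.071244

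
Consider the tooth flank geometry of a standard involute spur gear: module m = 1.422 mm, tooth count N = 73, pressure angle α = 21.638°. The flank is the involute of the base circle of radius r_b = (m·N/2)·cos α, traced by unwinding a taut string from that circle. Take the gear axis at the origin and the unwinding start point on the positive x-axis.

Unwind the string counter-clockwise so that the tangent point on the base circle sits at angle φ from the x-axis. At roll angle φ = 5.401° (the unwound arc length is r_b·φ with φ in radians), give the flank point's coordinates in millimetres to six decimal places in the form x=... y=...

pitch radius r_p = m·N/2 = 1.422·73/2 = 51.903000
base radius r_b = r_p·cos α = 51.903000·cos 21.638° = 48.245506
roll angle φ = 5.401° = 0.09426523 rad
x = r_b·(cos φ + φ·sin φ) = 48.245506·(0.99556032 + 0.09426523·0.09412569) = 48.459383
y = r_b·(sin φ − φ·cos φ) = 48.245506·(0.09412569 − 0.09426523·0.99556032) = 0.013459

x=48.459383 y=0.013459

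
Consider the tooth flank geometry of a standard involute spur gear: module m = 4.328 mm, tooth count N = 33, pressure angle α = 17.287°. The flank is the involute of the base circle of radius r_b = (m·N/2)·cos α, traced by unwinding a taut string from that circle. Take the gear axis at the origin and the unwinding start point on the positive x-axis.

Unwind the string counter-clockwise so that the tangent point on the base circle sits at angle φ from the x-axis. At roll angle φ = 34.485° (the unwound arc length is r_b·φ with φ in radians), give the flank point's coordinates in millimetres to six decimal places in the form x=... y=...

x=79.440418 y=4.778407

pitch radius r_p = m·N/2 = 4.328·33/2 = 71.412000
base radius r_b = r_p·cos α = 71.412000·cos 17.287° = 68.186195
roll angle φ = 34.485° = 0.60187679 rad
x = r_b·(cos φ + φ·sin φ) = 68.186195·(0.82427445 + 0.60187679·0.56619046) = 79.440418
y = r_b·(sin φ − φ·cos φ) = 68.186195·(0.56619046 − 0.60187679·0.82427445) = 4.778407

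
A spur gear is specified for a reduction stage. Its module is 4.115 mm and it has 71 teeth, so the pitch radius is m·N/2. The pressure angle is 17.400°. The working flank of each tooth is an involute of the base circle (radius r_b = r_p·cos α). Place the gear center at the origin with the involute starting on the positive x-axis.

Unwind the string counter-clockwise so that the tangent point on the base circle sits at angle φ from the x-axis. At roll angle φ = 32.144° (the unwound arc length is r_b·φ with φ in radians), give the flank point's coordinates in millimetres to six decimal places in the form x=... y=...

pitch radius r_p = m·N/2 = 4.115·71/2 = 146.082500
base radius r_b = r_p·cos α = 146.082500·cos 17.400° = 139.397813
roll angle φ = 32.144° = 0.56101863 rad
x = r_b·(cos φ + φ·sin φ) = 139.397813·(0.84671359 + 0.56101863·0.53204897) = 159.638789
y = r_b·(sin φ − φ·cos φ) = 139.397813·(0.53204897 − 0.56101863·0.84671359) = 7.949420

x=159.638789 y=7.949420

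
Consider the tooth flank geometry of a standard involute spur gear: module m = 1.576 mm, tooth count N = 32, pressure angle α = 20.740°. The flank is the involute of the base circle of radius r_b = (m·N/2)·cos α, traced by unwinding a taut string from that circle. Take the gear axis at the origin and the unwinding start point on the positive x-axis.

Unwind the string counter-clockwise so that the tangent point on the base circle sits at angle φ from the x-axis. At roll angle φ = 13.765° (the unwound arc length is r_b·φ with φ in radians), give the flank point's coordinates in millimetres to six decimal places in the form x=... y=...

x=24.252684 y=0.108370

pitch radius r_p = m·N/2 = 1.576·32/2 = 25.216000
base radius r_b = r_p·cos α = 25.216000·cos 20.740° = 23.581928
roll angle φ = 13.765° = 0.24024457 rad
x = r_b·(cos φ + φ·sin φ) = 23.581928·(0.97127981 + 0.24024457·0.23794018) = 24.252684
y = r_b·(sin φ − φ·cos φ) = 23.581928·(0.23794018 − 0.24024457·0.97127981) = 0.108370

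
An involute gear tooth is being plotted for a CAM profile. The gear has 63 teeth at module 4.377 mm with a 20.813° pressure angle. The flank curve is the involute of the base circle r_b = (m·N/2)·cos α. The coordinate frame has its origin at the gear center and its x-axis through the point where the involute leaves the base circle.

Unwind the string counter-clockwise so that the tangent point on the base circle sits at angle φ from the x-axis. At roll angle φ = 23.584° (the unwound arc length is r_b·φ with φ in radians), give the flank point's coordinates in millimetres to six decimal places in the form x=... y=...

pitch radius r_p = m·N/2 = 4.377·63/2 = 137.875500
base radius r_b = r_p·cos α = 137.875500·cos 20.813° = 128.878445
roll angle φ = 23.584° = 0.41161845 rad
x = r_b·(cos φ + φ·sin φ) = 128.878445·(0.91647449 + 0.41161845·0.40009312) = 139.338246
y = r_b·(sin φ − φ·cos φ) = 128.878445·(0.40009312 − 0.41161845·0.91647449) = 2.945557

x=139.338246 y=2.945557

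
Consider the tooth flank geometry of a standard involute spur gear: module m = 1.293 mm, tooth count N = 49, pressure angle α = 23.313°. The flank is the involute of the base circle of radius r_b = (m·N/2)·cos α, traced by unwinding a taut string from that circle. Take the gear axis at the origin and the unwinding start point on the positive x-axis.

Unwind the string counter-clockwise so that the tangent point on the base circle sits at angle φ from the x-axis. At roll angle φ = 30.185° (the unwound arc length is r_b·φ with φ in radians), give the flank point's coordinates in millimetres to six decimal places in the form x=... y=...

pitch radius r_p = m·N/2 = 1.293·49/2 = 31.678500
base radius r_b = r_p·cos α = 31.678500·cos 23.313° = 29.092160
roll angle φ = 30.185° = 0.52682763 rad
x = r_b·(cos φ + φ·sin φ) = 29.092160·(0.86440646 + 0.52682763·0.50279366) = 32.853545
y = r_b·(sin φ − φ·cos φ) = 29.092160·(0.50279366 − 0.52682763·0.86440646) = 1.378981

x=32.853545 y=1.378981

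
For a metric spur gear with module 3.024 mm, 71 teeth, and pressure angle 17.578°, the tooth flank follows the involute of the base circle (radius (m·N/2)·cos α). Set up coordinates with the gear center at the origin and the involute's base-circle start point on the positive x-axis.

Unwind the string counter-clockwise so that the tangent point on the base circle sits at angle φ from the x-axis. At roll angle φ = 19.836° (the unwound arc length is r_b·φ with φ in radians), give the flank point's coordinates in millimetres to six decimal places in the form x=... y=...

pitch radius r_p = m·N/2 = 3.024·71/2 = 107.352000
base radius r_b = r_p·cos α = 107.352000·cos 17.578° = 102.339381
roll angle φ = 19.836° = 0.34620351 rad
x = r_b·(cos φ + φ·sin φ) = 102.339381·(0.94066775 + 0.34620351·0.33932903) = 108.289868
y = r_b·(sin φ − φ·cos φ) = 102.339381·(0.33932903 − 0.34620351·0.94066775) = 1.398626

x=108.289868 y=1.398626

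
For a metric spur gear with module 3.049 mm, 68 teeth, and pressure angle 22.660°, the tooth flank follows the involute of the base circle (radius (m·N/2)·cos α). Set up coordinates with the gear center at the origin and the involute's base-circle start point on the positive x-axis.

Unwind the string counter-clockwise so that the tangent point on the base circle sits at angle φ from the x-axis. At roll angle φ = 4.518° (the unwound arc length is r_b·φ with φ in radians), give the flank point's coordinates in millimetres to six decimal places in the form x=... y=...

pitch radius r_p = m·N/2 = 3.049·68/2 = 103.666000
base radius r_b = r_p·cos α = 103.666000·cos 22.660° = 95.663739
roll angle φ = 4.518° = 0.07885398 rad
x = r_b·(cos φ + φ·sin φ) = 95.663739·(0.99689264 + 0.07885398·0.07877228) = 95.960693
y = r_b·(sin φ − φ·cos φ) = 95.663739·(0.07877228 − 0.07885398·0.99689264) = 0.015625

x=95.960693 y=0.015625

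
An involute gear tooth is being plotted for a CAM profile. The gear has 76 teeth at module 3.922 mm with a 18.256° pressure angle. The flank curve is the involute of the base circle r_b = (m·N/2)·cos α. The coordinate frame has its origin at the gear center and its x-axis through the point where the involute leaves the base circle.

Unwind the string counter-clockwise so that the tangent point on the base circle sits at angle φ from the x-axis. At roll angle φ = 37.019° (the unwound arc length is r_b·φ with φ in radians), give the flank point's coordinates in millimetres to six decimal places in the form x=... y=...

x=168.063938 y=12.201354

pitch radius r_p = m·N/2 = 3.922·76/2 = 149.036000
base radius r_b = r_p·cos α = 149.036000·cos 18.256° = 141.534471
roll angle φ = 37.019° = 0.64610344 rad
x = r_b·(cos φ + φ·sin φ) = 141.534471·(0.79843590 + 0.64610344·0.60207983) = 168.063938
y = r_b·(sin φ − φ·cos φ) = 141.534471·(0.60207983 − 0.64610344·0.79843590) = 12.201354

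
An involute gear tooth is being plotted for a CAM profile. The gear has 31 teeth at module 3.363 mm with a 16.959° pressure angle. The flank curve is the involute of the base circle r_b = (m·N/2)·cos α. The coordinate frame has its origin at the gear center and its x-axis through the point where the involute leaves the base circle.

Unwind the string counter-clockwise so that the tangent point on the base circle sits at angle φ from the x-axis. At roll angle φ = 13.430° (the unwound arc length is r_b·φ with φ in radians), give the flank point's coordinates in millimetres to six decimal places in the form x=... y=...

pitch radius r_p = m·N/2 = 3.363·31/2 = 52.126500
base radius r_b = r_p·cos α = 52.126500·cos 16.959° = 49.859713
roll angle φ = 13.430° = 0.23439772 rad
x = r_b·(cos φ + φ·sin φ) = 49.859713·(0.97265440 + 0.23439772·0.23225722) = 51.210660
y = r_b·(sin φ − φ·cos φ) = 49.859713·(0.23225722 − 0.23439772·0.97265440) = 0.212863

x=51.210660 y=0.212863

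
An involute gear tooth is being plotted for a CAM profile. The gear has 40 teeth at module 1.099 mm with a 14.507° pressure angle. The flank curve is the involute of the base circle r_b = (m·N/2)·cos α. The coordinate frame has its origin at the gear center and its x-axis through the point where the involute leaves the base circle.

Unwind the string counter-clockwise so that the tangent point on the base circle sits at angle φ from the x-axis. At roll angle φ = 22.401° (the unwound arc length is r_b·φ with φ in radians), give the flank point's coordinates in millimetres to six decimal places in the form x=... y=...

x=22.843942 y=0.417461

pitch radius r_p = m·N/2 = 1.099·40/2 = 21.980000
base radius r_b = r_p·cos α = 21.980000·cos 14.507° = 21.279213
roll angle φ = 22.401° = 0.39097121 rad
x = r_b·(cos φ + φ·sin φ) = 21.279213·(0.92453938 + 0.39097121·0.38108651) = 22.843942
y = r_b·(sin φ − φ·cos φ) = 21.279213·(0.38108651 − 0.39097121·0.92453938) = 0.417461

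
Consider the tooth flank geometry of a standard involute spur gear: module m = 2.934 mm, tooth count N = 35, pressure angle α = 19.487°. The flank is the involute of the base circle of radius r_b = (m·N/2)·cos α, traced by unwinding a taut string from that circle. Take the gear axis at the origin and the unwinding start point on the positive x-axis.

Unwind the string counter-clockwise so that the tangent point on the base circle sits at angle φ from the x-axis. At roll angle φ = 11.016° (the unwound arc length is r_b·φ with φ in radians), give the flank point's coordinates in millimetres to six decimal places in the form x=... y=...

x=49.290212 y=0.114250

pitch radius r_p = m·N/2 = 2.934·35/2 = 51.345000
base radius r_b = r_p·cos α = 51.345000·cos 19.487° = 48.403815
roll angle φ = 11.016° = 0.19226547 rad
x = r_b·(cos φ + φ·sin φ) = 48.403815·(0.98157386 + 0.19226547·0.19108311) = 49.290212
y = r_b·(sin φ − φ·cos φ) = 48.403815·(0.19108311 − 0.19226547·0.98157386) = 0.114250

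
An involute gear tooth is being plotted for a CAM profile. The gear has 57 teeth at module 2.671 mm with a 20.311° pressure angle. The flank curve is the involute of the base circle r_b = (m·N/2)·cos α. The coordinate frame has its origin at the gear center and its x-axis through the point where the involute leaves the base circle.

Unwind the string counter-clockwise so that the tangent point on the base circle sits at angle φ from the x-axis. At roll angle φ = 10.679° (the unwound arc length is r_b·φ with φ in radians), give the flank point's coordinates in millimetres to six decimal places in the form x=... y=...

pitch radius r_p = m·N/2 = 2.671·57/2 = 76.123500
base radius r_b = r_p·cos α = 76.123500·cos 20.311° = 71.390317
roll angle φ = 10.679° = 0.18638371 rad
x = r_b·(cos φ + φ·sin φ) = 71.390317·(0.98268078 + 0.18638371·0.18530646) = 72.619578
y = r_b·(sin φ − φ·cos φ) = 71.390317·(0.18530646 − 0.18638371·0.98268078) = 0.153544

x=72.619578 y=0.153544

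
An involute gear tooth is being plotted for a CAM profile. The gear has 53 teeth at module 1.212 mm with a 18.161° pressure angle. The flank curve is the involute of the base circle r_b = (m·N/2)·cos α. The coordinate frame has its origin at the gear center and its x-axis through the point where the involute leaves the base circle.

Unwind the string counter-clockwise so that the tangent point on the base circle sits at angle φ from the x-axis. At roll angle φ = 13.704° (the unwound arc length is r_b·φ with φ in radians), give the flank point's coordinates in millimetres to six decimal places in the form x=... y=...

pitch radius r_p = m·N/2 = 1.212·53/2 = 32.118000
base radius r_b = r_p·cos α = 32.118000·cos 18.161° = 30.518024
roll angle φ = 13.704° = 0.23917992 rad
x = r_b·(cos φ + φ·sin φ) = 30.518024·(0.97153258 + 0.23917992·0.23690597) = 31.378502
y = r_b·(sin φ − φ·cos φ) = 30.518024·(0.23690597 − 0.23917992·0.97153258) = 0.138396

x=31.378502 y=0.138396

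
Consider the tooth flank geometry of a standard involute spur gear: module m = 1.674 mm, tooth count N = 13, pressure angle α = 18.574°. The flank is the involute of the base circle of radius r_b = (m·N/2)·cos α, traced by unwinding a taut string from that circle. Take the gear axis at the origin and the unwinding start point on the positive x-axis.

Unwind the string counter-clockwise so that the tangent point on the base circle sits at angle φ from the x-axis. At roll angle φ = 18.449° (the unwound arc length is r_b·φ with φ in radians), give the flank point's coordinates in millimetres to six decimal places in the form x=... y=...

x=10.835159 y=0.113594

pitch radius r_p = m·N/2 = 1.674·13/2 = 10.881000
base radius r_b = r_p·cos α = 10.881000·cos 18.574° = 10.314242
roll angle φ = 18.449° = 0.32199579 rad
x = r_b·(cos φ + φ·sin φ) = 10.314242·(0.94860572 + 0.32199579·0.31646041) = 10.835159
y = r_b·(sin φ − φ·cos φ) = 10.314242·(0.31646041 − 0.32199579·0.94860572) = 0.113594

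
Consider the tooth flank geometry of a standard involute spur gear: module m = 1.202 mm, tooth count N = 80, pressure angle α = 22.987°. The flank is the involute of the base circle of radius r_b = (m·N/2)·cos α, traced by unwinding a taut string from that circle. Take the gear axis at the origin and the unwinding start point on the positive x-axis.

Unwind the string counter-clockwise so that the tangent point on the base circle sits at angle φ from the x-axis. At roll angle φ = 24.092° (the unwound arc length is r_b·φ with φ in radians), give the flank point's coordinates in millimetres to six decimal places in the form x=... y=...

pitch radius r_p = m·N/2 = 1.202·80/2 = 48.080000
base radius r_b = r_p·cos α = 48.080000·cos 22.987° = 44.262135
roll angle φ = 24.092° = 0.42048472 rad
x = r_b·(cos φ + φ·sin φ) = 44.262135·(0.91289118 + 0.42048472·0.40820300) = 48.003804
y = r_b·(sin φ − φ·cos φ) = 44.262135·(0.40820300 − 0.42048472·0.91289118) = 1.077615

x=48.003804 y=1.077615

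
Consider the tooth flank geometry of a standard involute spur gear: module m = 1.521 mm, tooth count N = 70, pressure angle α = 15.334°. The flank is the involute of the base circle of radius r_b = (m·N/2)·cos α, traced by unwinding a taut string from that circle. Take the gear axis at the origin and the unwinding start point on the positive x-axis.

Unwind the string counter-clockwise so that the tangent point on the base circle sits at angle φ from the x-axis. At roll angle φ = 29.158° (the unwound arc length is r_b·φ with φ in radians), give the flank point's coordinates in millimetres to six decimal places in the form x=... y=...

pitch radius r_p = m·N/2 = 1.521·70/2 = 53.235000
base radius r_b = r_p·cos α = 53.235000·cos 15.334° = 51.339869
roll angle φ = 29.158° = 0.50890310 rad
x = r_b·(cos φ + φ·sin φ) = 51.339869·(0.87327946 + 0.50890310·0.48721964) = 57.563650
y = r_b·(sin φ − φ·cos φ) = 51.339869·(0.48721964 − 0.50890310·0.87327946) = 2.197604

x=57.563650 y=2.197604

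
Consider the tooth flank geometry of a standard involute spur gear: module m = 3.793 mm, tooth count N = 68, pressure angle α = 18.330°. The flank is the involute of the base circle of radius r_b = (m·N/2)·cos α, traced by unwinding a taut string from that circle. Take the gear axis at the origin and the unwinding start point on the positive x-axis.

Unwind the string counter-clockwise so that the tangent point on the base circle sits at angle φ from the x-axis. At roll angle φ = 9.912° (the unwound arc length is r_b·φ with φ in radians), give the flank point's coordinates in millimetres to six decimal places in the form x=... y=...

pitch radius r_p = m·N/2 = 3.793·68/2 = 128.962000
base radius r_b = r_p·cos α = 128.962000·cos 18.330° = 122.418590
roll angle φ = 9.912° = 0.17299704 rad
x = r_b·(cos φ + φ·sin φ) = 122.418590·(0.98507330 + 0.17299704·0.17213542) = 124.236776
y = r_b·(sin φ − φ·cos φ) = 122.418590·(0.17213542 − 0.17299704·0.98507330) = 0.210640

x=124.236776 y=0.210640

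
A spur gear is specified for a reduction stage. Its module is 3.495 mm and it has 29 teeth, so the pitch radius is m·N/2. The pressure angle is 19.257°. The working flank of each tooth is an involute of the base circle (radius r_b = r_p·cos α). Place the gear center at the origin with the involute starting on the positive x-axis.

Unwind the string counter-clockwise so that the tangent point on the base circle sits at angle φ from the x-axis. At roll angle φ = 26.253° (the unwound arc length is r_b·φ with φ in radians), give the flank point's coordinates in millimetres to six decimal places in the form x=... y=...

pitch radius r_p = m·N/2 = 3.495·29/2 = 50.677500
base radius r_b = r_p·cos α = 50.677500·cos 19.257° = 47.842030
roll angle φ = 26.253° = 0.45820129 rad
x = r_b·(cos φ + φ·sin φ) = 47.842030·(0.89684958 + 0.45820129·0.44233565) = 52.603668
y = r_b·(sin φ − φ·cos φ) = 47.842030·(0.44233565 − 0.45820129·0.89684958) = 1.502145

x=52.603668 y=1.502145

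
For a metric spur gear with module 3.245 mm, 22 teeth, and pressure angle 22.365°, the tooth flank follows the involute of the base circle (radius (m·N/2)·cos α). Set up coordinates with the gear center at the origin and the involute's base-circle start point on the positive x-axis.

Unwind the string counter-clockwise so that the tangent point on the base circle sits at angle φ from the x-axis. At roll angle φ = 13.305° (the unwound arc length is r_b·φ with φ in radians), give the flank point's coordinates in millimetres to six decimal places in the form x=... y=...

x=33.888031 y=0.137043

pitch radius r_p = m·N/2 = 3.245·22/2 = 35.695000
base radius r_b = r_p·cos α = 35.695000·cos 22.365° = 33.009974
roll angle φ = 13.305° = 0.23221606 rad
x = r_b·(cos φ + φ·sin φ) = 33.009974·(0.97315879 + 0.23221606·0.23013466) = 33.888031
y = r_b·(sin φ − φ·cos φ) = 33.009974·(0.23013466 − 0.23221606·0.97315879) = 0.137043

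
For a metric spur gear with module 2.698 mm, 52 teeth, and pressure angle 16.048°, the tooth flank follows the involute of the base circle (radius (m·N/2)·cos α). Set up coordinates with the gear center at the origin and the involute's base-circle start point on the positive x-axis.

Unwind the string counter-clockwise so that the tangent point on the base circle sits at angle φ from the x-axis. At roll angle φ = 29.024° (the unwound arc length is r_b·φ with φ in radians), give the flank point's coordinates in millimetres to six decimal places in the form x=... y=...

pitch radius r_p = m·N/2 = 2.698·52/2 = 70.148000
base radius r_b = r_p·cos α = 70.148000·cos 16.048° = 67.414363
roll angle φ = 29.024° = 0.50656436 rad
x = r_b·(cos φ + φ·sin φ) = 67.414363·(0.87441655 + 0.50656436·0.48517594) = 75.516855
y = r_b·(sin φ − φ·cos φ) = 67.414363·(0.48517594 − 0.50656436·0.87441655) = 2.846752

x=75.516855 y=2.846752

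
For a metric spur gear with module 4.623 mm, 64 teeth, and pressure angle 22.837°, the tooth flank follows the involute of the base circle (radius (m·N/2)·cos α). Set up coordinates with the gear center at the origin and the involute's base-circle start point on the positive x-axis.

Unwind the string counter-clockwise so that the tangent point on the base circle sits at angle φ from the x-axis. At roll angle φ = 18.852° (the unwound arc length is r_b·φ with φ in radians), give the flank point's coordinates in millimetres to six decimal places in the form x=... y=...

x=143.521248 y=1.601388

pitch radius r_p = m·N/2 = 4.623·64/2 = 147.936000
base radius r_b = r_p·cos α = 147.936000·cos 22.837° = 136.339698
roll angle φ = 18.852° = 0.32902947 rad
x = r_b·(cos φ + φ·sin φ) = 136.339698·(0.94635639 + 0.32902947·0.32312471) = 143.521248
y = r_b·(sin φ − φ·cos φ) = 136.339698·(0.32312471 − 0.32902947·0.94635639) = 1.601388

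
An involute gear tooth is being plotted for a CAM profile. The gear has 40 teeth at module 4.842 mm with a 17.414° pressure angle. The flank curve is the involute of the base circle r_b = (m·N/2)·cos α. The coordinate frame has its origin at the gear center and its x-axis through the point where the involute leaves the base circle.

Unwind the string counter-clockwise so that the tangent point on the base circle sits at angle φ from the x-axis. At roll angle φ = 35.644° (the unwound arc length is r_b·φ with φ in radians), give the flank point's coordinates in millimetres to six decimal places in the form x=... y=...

pitch radius r_p = m·N/2 = 4.842·40/2 = 96.840000
base radius r_b = r_p·cos α = 96.840000·cos 17.414° = 92.401555
roll angle φ = 35.644° = 0.62210516 rad
x = r_b·(cos φ + φ·sin φ) = 92.401555·(0.81265348 + 0.62210516·0.58274722) = 108.588785
y = r_b·(sin φ − φ·cos φ) = 92.401555·(0.58274722 − 0.62210516·0.81265348) = 7.132595

x=108.588785 y=7.132595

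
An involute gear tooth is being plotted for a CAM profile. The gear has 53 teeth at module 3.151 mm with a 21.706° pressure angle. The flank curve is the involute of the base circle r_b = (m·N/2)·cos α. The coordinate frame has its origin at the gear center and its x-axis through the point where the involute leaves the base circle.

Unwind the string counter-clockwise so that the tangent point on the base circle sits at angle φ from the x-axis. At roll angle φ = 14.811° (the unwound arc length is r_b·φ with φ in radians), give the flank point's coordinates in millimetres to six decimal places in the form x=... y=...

x=80.129662 y=0.443724

pitch radius r_p = m·N/2 = 3.151·53/2 = 83.501500
base radius r_b = r_p·cos α = 83.501500·cos 21.706° = 77.580730
roll angle φ = 14.811° = 0.25850072 rad
x = r_b·(cos φ + φ·sin φ) = 77.580730·(0.96677433 + 0.25850072·0.25563137) = 80.129662
y = r_b·(sin φ − φ·cos φ) = 77.580730·(0.25563137 − 0.25850072·0.96677433) = 0.443724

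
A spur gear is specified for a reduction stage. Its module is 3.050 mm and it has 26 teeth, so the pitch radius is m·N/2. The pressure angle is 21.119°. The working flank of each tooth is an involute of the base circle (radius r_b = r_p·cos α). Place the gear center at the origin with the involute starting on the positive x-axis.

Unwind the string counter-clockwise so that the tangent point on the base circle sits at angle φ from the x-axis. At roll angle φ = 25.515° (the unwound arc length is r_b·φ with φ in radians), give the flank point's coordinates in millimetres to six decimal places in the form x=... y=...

x=40.474486 y=1.067353

pitch radius r_p = m·N/2 = 3.050·26/2 = 39.650000
base radius r_b = r_p·cos α = 39.650000·cos 21.119° = 36.986872
roll angle φ = 25.515° = 0.44532076 rad
x = r_b·(cos φ + φ·sin φ) = 36.986872·(0.90247255 + 0.44532076·0.43074738) = 40.474486
y = r_b·(sin φ − φ·cos φ) = 36.986872·(0.43074738 − 0.44532076·0.90247255) = 1.067353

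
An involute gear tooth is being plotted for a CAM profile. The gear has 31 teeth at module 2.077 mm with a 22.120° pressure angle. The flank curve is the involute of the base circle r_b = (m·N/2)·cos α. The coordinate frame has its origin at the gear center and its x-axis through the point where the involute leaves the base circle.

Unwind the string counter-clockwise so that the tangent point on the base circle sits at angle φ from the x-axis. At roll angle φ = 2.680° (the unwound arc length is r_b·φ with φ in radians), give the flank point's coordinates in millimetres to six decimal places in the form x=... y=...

pitch radius r_p = m·N/2 = 2.077·31/2 = 32.193500
base radius r_b = r_p·cos α = 32.193500·cos 22.120° = 29.823970
roll angle φ = 2.680° = 0.04677482 rad
x = r_b·(cos φ + φ·sin φ) = 29.823970·(0.99890626 + 0.04677482·0.04675777) = 29.856578
y = r_b·(sin φ − φ·cos φ) = 29.823970·(0.04675777 − 0.04677482·0.99890626) = 0.001017

x=29.856578 y=0.001017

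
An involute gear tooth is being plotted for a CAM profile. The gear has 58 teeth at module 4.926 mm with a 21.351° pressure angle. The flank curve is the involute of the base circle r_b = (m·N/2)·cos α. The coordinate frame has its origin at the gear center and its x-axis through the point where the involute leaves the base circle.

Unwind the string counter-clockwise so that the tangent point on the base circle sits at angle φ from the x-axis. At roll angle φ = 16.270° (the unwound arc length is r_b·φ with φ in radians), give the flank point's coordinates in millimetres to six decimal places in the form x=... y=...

x=138.306224 y=1.007351

pitch radius r_p = m·N/2 = 4.926·58/2 = 142.854000
base radius r_b = r_p·cos α = 142.854000·cos 21.351° = 133.049576
roll angle φ = 16.270° = 0.28396507 rad
x = r_b·(cos φ + φ·sin φ) = 133.049576·(0.95995212 + 0.28396507·0.28016412) = 138.306224
y = r_b·(sin φ − φ·cos φ) = 133.049576·(0.28016412 − 0.28396507·0.95995212) = 1.007351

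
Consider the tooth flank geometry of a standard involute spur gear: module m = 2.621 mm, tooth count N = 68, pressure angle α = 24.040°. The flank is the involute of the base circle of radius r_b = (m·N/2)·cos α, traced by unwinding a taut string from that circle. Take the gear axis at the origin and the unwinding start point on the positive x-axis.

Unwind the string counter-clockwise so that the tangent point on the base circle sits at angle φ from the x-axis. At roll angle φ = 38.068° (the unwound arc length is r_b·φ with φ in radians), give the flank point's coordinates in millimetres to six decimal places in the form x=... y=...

pitch radius r_p = m·N/2 = 2.621·68/2 = 89.114000
base radius r_b = r_p·cos α = 89.114000·cos 24.040° = 81.384366
roll angle φ = 38.068° = 0.66441194 rad
x = r_b·(cos φ + φ·sin φ) = 81.384366·(0.78727952 + 0.66441194·0.61659627) = 97.413297
y = r_b·(sin φ − φ·cos φ) = 81.384366·(0.61659627 − 0.66441194·0.78727952) = 7.610932

x=97.413297 y=7.610932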